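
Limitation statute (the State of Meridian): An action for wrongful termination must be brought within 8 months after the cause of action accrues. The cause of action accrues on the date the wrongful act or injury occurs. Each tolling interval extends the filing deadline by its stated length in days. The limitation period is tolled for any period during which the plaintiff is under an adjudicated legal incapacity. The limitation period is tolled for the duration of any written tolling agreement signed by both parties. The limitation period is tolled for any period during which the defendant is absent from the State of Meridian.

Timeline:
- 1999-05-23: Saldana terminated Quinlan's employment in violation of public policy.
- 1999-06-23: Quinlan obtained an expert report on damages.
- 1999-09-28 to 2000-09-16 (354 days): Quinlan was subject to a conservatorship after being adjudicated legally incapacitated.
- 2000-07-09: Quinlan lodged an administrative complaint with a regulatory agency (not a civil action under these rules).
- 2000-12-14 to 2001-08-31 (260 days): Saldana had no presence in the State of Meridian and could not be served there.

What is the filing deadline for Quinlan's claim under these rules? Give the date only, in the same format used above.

2001-09-28

The limitation period began to run on 1999-05-23.
Adding the 8 months base period to 1999-05-23 gives a deadline of 2000-01-23, before any tolling.
Because the plaintiff's legal incapacity ran from 1999-09-28 to 2000-09-16, the deadline is extended by 354 days to 2001-01-11.
The period was tolled for 260 days by the defendant's absence from the jurisdiction (2000-12-14 to 2001-08-31), pushing the deadline to 2001-09-28.
Nothing else in the chronology tolls or restarts the period.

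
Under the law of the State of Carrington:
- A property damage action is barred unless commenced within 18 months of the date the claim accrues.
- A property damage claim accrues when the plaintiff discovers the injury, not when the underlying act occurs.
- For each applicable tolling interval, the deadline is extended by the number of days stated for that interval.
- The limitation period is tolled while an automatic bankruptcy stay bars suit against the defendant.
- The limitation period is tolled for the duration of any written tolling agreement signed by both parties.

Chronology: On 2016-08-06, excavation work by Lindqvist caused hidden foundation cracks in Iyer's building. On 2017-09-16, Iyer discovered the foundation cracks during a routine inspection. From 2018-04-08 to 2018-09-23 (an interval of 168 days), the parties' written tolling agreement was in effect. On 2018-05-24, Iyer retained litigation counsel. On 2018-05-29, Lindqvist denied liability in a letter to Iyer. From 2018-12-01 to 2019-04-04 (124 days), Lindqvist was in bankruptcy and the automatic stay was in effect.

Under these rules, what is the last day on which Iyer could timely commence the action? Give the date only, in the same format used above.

Under the discovery rule, the claim accrued on 2017-09-16, when Iyer discovered the injury — not on the 2016-08-06 date of the underlying act.
Adding the 18 months base period to 2017-09-16 gives a deadline of 2019-03-16, before any tolling.
The written tolling agreement from 2018-04-08 to 2018-09-23 tolled the period for 168 days, extending the deadline to 2019-08-31.
Because the automatic bankruptcy stay ran from 2018-12-01 to 2019-04-04, the deadline is extended by 124 days to 2020-01-02.
The other events in the timeline have no effect on the limitation period under the stated rules.

2020-01-02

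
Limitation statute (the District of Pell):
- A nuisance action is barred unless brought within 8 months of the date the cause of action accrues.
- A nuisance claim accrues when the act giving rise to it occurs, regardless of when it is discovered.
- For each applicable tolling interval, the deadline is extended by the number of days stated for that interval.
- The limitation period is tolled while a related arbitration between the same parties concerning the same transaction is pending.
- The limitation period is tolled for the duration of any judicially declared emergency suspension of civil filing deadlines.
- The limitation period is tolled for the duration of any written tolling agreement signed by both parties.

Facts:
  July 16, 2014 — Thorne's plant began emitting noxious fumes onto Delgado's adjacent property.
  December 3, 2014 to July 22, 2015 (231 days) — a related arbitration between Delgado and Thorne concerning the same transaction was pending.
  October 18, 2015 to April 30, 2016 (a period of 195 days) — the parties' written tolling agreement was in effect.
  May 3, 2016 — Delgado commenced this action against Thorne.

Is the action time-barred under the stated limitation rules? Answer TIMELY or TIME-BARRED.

TIMELY

The cause of action accrued on July 16, 2014, the date of the act.
8 months from July 16, 2014 is March 16, 2015.
Because the pending related arbitration ran from December 3, 2014 to July 22, 2015, the deadline is extended by 231 days to November 2, 2015.
Because the written tolling agreement ran from October 18, 2015 to April 30, 2016, the deadline is extended by 195 days to May 15, 2016.
Filing on May 3, 2016 beat the May 15, 2016 deadline — the action is timely.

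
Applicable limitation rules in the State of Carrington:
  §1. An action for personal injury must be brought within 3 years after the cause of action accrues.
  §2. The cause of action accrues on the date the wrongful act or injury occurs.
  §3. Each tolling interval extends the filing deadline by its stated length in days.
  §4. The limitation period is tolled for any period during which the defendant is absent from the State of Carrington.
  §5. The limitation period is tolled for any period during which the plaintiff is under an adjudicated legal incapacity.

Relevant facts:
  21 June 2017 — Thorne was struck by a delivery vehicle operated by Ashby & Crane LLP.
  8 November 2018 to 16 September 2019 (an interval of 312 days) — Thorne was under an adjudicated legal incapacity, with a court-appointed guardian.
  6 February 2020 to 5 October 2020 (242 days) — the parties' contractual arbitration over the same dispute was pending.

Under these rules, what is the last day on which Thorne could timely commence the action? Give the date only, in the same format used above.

29 April 2021

The cause of action accrued on 21 June 2017, the date of the act.
Adding the 3 years base period to 21 June 2017 gives a deadline of 21 June 2020, before any tolling.
The period was tolled for 312 days by the plaintiff's legal incapacity (8 November 2018 to 16 September 2019), pushing the deadline to 29 April 2021.
Although a pending arbitration ran from 6 February 2020 to 5 October 2020, the stated rules do not make that a tolling event, so it is disregarded.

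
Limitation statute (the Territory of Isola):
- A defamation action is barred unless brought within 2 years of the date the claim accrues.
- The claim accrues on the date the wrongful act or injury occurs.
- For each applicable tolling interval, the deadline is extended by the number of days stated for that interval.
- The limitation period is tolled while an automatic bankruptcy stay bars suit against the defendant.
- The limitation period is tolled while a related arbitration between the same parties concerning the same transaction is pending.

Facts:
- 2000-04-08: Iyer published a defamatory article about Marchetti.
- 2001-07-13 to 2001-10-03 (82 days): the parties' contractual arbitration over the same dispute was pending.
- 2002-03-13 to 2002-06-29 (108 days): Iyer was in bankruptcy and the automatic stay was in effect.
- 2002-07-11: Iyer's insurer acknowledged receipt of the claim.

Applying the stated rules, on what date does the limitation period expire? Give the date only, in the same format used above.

2002-10-15

The claim accrued on 2000-04-08, when the wrongful act occurred.
2 years from 2000-04-08 is 2002-04-08.
The period was tolled for 82 days by the pending related arbitration (2001-07-13 to 2001-10-03), pushing the deadline to 2002-06-29.
The automatic bankruptcy stay from 2002-03-13 to 2002-06-29 tolled the period for 108 days, extending the deadline to 2002-10-15.
None of the other events listed affects the running of the period under the stated rules.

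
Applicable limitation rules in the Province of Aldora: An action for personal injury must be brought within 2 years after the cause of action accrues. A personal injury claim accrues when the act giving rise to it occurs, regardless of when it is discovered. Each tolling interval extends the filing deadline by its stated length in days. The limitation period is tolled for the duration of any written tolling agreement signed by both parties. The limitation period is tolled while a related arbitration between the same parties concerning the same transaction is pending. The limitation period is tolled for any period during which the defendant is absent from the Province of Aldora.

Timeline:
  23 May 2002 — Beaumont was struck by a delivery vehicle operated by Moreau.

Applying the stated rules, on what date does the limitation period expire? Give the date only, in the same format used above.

23 May 2004

The claim accrued on 23 May 2002, when the wrongful act occurred.
2 years from 23 May 2002 is 23 May 2004.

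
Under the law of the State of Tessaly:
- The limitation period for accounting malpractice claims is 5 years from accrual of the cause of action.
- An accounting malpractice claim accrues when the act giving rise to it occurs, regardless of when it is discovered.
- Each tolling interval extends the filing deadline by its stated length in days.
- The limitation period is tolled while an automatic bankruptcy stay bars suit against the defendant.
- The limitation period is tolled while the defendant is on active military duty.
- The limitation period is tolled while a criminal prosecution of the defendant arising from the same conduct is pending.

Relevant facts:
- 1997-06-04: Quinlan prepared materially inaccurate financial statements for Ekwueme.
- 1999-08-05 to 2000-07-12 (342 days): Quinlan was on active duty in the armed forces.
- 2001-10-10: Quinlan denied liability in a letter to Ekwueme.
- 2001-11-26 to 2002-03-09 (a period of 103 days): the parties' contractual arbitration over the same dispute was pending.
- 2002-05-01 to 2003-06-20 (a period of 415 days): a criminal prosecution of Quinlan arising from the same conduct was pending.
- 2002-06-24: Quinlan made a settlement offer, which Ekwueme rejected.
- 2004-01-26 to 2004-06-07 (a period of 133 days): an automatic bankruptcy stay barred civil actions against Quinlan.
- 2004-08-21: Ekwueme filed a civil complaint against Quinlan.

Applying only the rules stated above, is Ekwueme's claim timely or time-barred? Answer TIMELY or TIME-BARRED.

TIMELY

The cause of action accrued on 1997-06-04, the date of the act.
The untolled deadline — 5 years after 1997-06-04 — is 2002-06-04.
The defendant's active military service from 1999-08-05 to 2000-07-12 tolled the period for 342 days, extending the deadline to 2003-05-12.
The period was tolled for 415 days by the pending criminal prosecution (2002-05-01 to 2003-06-20), pushing the deadline to 2004-06-30.
Because the automatic bankruptcy stay ran from 2004-01-26 to 2004-06-07, the deadline is extended by 133 days to 2004-11-10.
No stated provision tolls the period for a pending arbitration, so the interval from 2001-11-26 to 2002-03-09 has no effect on the deadline.
None of the other events listed affects the running of the period under the stated rules.
Ekwueme filed on 2004-08-21, before the 2004-11-10 deadline, so the action is timely.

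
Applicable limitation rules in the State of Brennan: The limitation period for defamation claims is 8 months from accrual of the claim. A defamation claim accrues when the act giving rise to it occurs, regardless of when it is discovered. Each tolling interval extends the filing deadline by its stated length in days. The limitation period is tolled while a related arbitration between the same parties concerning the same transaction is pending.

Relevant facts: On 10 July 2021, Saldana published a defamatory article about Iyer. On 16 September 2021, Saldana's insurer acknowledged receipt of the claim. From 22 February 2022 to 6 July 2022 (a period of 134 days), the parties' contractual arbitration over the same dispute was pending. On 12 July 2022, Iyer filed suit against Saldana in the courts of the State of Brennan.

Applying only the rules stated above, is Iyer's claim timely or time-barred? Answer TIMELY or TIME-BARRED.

TIMELY

The claim accrued on 10 July 2021, when the wrongful act occurred.
The untolled deadline — 8 months after 10 July 2021 — is 10 March 2022.
The period was tolled for 134 days by the pending related arbitration (22 February 2022 to 6 July 2022), pushing the deadline to 22 July 2022.
Nothing else in the chronology tolls or restarts the period.
The 12 July 2022 filing precedes the 22 July 2022 deadline; the claim is timely.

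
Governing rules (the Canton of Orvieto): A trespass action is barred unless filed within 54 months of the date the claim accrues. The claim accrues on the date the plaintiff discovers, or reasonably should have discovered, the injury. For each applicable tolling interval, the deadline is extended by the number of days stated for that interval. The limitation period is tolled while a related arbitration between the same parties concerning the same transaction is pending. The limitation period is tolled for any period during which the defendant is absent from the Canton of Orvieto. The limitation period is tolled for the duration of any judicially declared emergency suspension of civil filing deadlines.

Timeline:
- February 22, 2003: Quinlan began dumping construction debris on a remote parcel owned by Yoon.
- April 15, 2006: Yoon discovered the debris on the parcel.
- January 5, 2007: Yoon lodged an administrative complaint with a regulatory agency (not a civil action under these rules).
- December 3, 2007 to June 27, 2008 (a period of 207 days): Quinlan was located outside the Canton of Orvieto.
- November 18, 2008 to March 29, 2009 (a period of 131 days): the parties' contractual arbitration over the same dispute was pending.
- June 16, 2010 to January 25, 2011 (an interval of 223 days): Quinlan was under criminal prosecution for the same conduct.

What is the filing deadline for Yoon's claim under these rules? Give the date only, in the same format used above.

The claim did not accrue until Yoon discovered the injury on April 15, 2006; the February 22, 2003 act date does not start the clock under the stated rule.
Adding the 54 months base period to April 15, 2006 gives a deadline of October 15, 2010, before any tolling.
The defendant's absence from the jurisdiction from December 3, 2007 to June 27, 2008 tolled the period for 207 days, extending the deadline to May 10, 2011.
The period was tolled for 131 days by the pending related arbitration (November 18, 2008 to March 29, 2009), pushing the deadline to September 18, 2011.
The pending criminal prosecution from June 16, 2010 to January 25, 2011 does not toll the period, because no stated rule makes a criminal prosecution a tolling event.
Nothing else in the chronology tolls or restarts the period.

September 18, 2011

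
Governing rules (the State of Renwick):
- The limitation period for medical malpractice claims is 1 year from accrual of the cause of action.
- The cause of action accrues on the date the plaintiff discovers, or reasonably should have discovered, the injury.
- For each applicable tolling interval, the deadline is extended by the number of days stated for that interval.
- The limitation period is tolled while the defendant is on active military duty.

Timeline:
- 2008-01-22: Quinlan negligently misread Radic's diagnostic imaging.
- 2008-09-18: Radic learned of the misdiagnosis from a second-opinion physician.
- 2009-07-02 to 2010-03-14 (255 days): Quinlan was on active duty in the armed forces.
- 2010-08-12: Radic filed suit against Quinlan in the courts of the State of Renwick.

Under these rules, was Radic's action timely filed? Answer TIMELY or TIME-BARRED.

TIME-BARRED

The claim did not accrue until Radic discovered the injury on 2008-09-18; the 2008-01-22 act date does not start the clock under the stated rule.
The untolled deadline — 1 year after 2008-09-18 — is 2009-09-18.
The defendant's active military service from 2009-07-02 to 2010-03-14 tolled the period for 255 days, extending the deadline to 2010-05-31.
The 2010-08-12 filing falls after the 2010-05-31 deadline; the claim is time-barred.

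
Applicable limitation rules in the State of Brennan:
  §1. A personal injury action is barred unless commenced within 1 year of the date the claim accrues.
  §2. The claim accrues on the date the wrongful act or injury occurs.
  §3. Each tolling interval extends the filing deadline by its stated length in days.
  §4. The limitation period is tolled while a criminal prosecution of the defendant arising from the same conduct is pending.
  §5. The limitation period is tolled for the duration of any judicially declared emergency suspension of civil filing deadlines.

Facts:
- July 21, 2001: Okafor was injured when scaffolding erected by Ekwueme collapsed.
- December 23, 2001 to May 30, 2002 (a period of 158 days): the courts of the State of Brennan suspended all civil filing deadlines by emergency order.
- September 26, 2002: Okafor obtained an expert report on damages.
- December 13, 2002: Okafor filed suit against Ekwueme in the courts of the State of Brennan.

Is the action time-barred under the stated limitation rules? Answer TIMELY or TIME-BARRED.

TIMELY

The claim accrued on July 21, 2001, when the wrongful act occurred.
Adding the 1 year base period to July 21, 2001 gives a deadline of July 21, 2002, before any tolling.
The period was tolled for 158 days by the emergency suspension of filing deadlines (December 23, 2001 to May 30, 2002), pushing the deadline to December 26, 2002.
Nothing else in the chronology tolls or restarts the period.
Filing on December 13, 2002 beat the December 26, 2002 deadline — the action is timely.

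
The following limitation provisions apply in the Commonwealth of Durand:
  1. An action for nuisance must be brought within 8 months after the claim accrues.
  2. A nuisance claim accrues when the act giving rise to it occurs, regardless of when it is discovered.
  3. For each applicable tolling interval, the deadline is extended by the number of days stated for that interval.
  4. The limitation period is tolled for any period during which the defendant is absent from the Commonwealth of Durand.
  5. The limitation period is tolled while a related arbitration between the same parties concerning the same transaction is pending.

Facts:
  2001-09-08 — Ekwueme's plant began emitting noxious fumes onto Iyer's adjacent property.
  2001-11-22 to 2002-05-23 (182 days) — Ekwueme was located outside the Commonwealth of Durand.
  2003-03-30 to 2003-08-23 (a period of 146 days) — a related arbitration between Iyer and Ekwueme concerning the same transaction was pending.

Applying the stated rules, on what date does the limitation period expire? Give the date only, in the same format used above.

2002-11-06

The claim accrued on 2001-09-08, when the wrongful act occurred.
The untolled deadline — 8 months after 2001-09-08 — is 2002-05-08.
The defendant's absence from the jurisdiction from 2001-11-22 to 2002-05-23 tolled the period for 182 days, extending the deadline to 2002-11-06.
The pending related arbitration from 2003-03-30 to 2003-08-23 began after the period had already run on 2002-11-06, so it has no tolling effect.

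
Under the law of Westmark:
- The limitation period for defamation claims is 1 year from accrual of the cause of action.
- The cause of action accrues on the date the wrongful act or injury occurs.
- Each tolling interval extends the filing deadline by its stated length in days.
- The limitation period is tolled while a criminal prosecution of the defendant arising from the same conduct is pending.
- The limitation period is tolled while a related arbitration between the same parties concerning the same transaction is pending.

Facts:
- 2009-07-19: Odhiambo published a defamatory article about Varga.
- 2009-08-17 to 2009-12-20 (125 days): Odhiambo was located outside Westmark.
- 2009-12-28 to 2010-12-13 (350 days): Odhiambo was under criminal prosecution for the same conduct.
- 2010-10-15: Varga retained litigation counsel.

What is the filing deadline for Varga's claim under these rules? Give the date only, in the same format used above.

2011-07-04

The limitation period began to run on 2009-07-19.
The untolled deadline — 1 year after 2009-07-19 — is 2010-07-19.
The period was tolled for 350 days by the pending criminal prosecution (2009-12-28 to 2010-12-13), pushing the deadline to 2011-07-04.
Although the defendant's absence ran from 2009-08-17 to 2009-12-20, the stated rules do not make that a tolling event, so it is disregarded.
None of the other events listed affects the running of the period under the stated rules.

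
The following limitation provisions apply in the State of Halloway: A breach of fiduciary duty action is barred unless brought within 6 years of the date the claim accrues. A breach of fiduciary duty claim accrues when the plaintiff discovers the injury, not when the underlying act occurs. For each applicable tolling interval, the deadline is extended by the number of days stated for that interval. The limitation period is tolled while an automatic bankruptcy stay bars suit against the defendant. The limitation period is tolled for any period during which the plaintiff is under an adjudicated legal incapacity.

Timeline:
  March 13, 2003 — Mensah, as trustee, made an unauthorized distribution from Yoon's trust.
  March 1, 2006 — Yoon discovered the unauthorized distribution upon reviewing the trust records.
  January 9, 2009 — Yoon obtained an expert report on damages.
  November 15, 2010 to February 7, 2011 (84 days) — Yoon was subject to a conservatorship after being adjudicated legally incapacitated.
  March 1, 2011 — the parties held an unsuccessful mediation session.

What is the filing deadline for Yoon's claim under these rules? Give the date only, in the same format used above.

Under the discovery rule, the claim accrued on March 1, 2006, when Yoon discovered the injury — not on the March 13, 2003 date of the underlying act.
6 years from March 1, 2006 is March 1, 2012.
The period was tolled for 84 days by the plaintiff's legal incapacity (November 15, 2010 to February 7, 2011), pushing the deadline to May 24, 2012.
None of the other events listed affects the running of the period under the stated rules.

May 24, 2012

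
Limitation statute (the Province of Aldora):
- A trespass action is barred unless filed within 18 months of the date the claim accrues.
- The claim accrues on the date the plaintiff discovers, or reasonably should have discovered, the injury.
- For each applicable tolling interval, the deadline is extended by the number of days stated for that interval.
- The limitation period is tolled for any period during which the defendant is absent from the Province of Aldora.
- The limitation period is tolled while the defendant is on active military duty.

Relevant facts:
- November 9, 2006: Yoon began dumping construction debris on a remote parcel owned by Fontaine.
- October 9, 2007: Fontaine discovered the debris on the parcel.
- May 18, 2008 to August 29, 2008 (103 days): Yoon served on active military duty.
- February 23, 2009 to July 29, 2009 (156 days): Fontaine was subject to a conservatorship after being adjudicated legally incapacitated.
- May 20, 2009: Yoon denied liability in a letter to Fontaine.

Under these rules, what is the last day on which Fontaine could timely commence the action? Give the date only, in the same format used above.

Accrual is tied to discovery, so the period began on October 9, 2007 rather than on November 9, 2006 when the act occurred.
Adding the 18 months base period to October 9, 2007 gives a deadline of April 9, 2009, before any tolling.
The period was tolled for 103 days by the defendant's active military service (May 18, 2008 to August 29, 2008), pushing the deadline to July 21, 2009.
Although the plaintiff's incapacity ran from February 23, 2009 to July 29, 2009, the stated rules do not make that a tolling event, so it is disregarded.
The other events in the timeline have no effect on the limitation period under the stated rules.

July 21, 2009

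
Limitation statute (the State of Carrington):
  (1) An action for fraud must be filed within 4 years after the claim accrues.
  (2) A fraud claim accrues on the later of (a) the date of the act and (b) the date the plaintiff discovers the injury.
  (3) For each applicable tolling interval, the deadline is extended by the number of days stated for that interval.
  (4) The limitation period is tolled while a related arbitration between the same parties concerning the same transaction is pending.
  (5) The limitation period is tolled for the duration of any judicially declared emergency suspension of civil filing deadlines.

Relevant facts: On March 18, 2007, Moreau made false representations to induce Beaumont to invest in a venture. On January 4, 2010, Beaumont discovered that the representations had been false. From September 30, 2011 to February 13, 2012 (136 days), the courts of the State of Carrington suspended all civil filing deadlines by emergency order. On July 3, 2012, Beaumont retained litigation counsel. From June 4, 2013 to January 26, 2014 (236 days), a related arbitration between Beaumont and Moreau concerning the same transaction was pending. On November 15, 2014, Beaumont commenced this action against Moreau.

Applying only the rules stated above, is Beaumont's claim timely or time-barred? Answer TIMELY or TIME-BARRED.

Taking the later of the act (March 18, 2007) and discovery (January 4, 2010), the claim accrued on January 4, 2010.
Adding the 4 years base period to January 4, 2010 gives a deadline of January 4, 2014, before any tolling.
The emergency suspension of filing deadlines from September 30, 2011 to February 13, 2012 tolled the period for 136 days, extending the deadline to May 20, 2014.
The pending related arbitration from June 4, 2013 to January 26, 2014 tolled the period for 236 days, extending the deadline to January 11, 2015.
Nothing else in the chronology tolls or restarts the period.
Beaumont filed on November 15, 2014, before the January 11, 2015 deadline, so the action is timely.

TIMELY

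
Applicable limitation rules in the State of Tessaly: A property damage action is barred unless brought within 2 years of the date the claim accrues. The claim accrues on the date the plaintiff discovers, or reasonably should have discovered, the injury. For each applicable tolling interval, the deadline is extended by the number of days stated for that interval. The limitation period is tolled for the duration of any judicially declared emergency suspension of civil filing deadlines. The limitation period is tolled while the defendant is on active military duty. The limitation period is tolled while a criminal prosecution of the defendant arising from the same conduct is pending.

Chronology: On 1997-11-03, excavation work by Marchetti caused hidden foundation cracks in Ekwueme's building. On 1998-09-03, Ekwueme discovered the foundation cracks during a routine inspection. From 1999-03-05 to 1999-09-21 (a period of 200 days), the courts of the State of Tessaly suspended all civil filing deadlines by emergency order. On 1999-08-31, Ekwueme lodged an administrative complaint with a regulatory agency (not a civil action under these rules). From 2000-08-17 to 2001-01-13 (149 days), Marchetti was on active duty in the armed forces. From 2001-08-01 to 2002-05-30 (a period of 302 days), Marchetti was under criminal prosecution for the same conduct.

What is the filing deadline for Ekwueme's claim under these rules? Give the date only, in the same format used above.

Accrual is tied to discovery, so the period began on 1998-09-03 rather than on 1997-11-03 when the act occurred.
The untolled deadline — 2 years after 1998-09-03 — is 2000-09-03.
The emergency suspension of filing deadlines from 1999-03-05 to 1999-09-21 tolled the period for 200 days, extending the deadline to 2001-03-22.
The defendant's active military service from 2000-08-17 to 2001-01-13 tolled the period for 149 days, extending the deadline to 2001-08-18.
Because the pending criminal prosecution ran from 2001-08-01 to 2002-05-30, the deadline is extended by 302 days to 2002-06-16.
The other events in the timeline have no effect on the limitation period under the stated rules.

2002-06-16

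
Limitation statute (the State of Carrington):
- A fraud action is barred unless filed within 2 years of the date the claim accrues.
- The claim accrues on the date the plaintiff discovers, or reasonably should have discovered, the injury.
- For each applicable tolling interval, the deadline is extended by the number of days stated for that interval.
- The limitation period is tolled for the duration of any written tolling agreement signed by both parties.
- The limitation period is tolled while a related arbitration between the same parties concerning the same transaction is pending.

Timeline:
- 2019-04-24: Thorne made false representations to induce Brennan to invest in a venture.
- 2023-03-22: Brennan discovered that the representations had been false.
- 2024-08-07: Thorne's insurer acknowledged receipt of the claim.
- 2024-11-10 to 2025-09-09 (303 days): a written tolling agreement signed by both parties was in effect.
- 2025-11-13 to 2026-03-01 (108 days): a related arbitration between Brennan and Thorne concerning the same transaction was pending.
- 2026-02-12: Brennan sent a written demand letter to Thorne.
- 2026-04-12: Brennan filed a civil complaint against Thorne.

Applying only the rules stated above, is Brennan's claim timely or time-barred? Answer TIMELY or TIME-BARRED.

The claim did not accrue until Brennan discovered the injury on 2023-03-22; the 2019-04-24 act date does not start the clock under the stated rule.
2 years from 2023-03-22 is 2025-03-22.
The period was tolled for 303 days by the written tolling agreement (2024-11-10 to 2025-09-09), pushing the deadline to 2026-01-19.
The period was tolled for 108 days by the pending related arbitration (2025-11-13 to 2026-03-01), pushing the deadline to 2026-05-07.
The other events in the timeline have no effect on the limitation period under the stated rules.
Brennan filed on 2026-04-12, before the 2026-05-07 deadline, so the action is timely.

TIMELY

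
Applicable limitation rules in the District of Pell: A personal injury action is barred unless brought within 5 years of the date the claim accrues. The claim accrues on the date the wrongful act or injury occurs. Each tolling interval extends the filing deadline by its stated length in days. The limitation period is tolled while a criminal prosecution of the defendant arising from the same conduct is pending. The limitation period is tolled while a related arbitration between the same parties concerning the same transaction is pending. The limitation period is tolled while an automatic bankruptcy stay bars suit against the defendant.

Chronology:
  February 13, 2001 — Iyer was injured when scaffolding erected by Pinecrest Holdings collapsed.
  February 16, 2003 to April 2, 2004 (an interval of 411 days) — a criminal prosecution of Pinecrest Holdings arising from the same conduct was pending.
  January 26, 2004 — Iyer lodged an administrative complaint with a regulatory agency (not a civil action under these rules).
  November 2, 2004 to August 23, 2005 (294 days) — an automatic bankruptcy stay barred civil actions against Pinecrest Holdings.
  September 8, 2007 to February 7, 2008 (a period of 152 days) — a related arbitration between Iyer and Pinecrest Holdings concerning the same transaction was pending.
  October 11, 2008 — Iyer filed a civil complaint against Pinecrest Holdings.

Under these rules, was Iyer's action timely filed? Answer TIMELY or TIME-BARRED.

The claim accrued on February 13, 2001, when the wrongful act occurred.
5 years from February 13, 2001 is February 13, 2006.
The pending criminal prosecution from February 16, 2003 to April 2, 2004 tolled the period for 411 days, extending the deadline to March 31, 2007.
The automatic bankruptcy stay from November 2, 2004 to August 23, 2005 tolled the period for 294 days, extending the deadline to January 19, 2008.
Because the pending related arbitration ran from September 8, 2007 to February 7, 2008, the deadline is extended by 152 days to June 19, 2008.
Nothing else in the chronology tolls or restarts the period.
Iyer filed on October 11, 2008, after the June 19, 2008 deadline, so the action is time-barred.

TIME-BARRED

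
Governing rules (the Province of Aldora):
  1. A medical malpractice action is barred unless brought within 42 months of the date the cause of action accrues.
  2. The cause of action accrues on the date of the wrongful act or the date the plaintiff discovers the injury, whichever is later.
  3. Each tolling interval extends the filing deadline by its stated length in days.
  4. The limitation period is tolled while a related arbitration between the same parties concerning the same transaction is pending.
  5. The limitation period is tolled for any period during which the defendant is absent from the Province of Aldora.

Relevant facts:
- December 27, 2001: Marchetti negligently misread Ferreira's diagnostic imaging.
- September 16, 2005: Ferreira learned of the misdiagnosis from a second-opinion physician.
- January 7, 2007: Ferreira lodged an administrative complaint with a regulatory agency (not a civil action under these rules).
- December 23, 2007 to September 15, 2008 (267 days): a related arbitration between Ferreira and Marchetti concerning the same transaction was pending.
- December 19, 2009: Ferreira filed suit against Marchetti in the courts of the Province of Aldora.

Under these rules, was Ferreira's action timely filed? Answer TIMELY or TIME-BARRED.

TIME-BARRED

The claim accrued on September 16, 2005 — the later of the December 27, 2001 act and the September 16, 2005 discovery.
Adding the 42 months base period to September 16, 2005 gives a deadline of March 16, 2009, before any tolling.
The period was tolled for 267 days by the pending related arbitration (December 23, 2007 to September 15, 2008), pushing the deadline to December 8, 2009.
None of the other events listed affects the running of the period under the stated rules.
The December 19, 2009 filing falls after the December 8, 2009 deadline; the claim is time-barred.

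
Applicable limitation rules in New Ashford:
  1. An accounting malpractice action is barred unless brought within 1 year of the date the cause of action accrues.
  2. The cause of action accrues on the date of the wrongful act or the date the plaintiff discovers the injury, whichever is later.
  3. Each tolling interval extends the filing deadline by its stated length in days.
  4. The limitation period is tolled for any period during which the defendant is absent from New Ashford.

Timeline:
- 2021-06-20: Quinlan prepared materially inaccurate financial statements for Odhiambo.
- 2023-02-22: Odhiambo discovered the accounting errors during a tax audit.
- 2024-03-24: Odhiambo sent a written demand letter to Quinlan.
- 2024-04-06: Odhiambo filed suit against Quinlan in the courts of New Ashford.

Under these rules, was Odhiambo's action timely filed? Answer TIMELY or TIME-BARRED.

Taking the later of the act (2021-06-20) and discovery (2023-02-22), the claim accrued on 2023-02-22.
1 year from 2023-02-22 is 2024-02-22.
Nothing else in the chronology tolls or restarts the period.
The 2024-04-06 filing falls after the 2024-02-22 deadline; the claim is time-barred.

TIME-BARRED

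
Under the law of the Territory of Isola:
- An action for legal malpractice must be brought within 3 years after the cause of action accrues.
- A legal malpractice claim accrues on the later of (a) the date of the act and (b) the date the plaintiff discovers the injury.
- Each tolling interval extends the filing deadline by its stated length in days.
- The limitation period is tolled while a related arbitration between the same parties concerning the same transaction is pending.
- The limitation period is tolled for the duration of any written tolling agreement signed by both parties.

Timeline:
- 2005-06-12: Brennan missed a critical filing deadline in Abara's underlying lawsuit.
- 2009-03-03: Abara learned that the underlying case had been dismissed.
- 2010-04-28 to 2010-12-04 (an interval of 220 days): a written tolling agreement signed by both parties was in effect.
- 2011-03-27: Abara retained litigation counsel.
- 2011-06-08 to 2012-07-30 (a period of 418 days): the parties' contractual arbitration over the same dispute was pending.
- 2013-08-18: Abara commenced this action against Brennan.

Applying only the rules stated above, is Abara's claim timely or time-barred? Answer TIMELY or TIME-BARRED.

Because discovery on 2009-03-03 post-dates the 2005-06-12 act, accrual under the later-of rule falls on 2009-03-03.
3 years from 2009-03-03 is 2012-03-03.
The period was tolled for 220 days by the written tolling agreement (2010-04-28 to 2010-12-04), pushing the deadline to 2012-10-09.
The pending related arbitration from 2011-06-08 to 2012-07-30 tolled the period for 418 days, extending the deadline to 2013-12-01.
Nothing else in the chronology tolls or restarts the period.
Filing on 2013-08-18 beat the 2013-12-01 deadline — the action is timely.

TIMELY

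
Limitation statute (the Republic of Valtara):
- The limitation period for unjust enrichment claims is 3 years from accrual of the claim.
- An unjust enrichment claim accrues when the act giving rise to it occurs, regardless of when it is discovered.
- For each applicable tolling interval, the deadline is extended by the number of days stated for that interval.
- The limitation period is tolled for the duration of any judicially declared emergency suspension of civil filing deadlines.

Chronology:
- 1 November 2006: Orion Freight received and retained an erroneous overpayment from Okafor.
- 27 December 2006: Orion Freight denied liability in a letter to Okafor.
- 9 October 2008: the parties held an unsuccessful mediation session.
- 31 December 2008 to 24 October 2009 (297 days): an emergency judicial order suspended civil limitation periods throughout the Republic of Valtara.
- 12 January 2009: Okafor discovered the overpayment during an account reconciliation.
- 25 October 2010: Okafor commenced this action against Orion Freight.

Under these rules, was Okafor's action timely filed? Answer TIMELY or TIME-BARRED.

TIME-BARRED

Accrual is governed by the date of the act, so the period began to run on 1 November 2006; the later discovery on 12 January 2009 is irrelevant under the stated rule.
Adding the 3 years base period to 1 November 2006 gives a deadline of 1 November 2009, before any tolling.
Because the emergency suspension of filing deadlines ran from 31 December 2008 to 24 October 2009, the deadline is extended by 297 days to 25 August 2010.
Nothing else in the chronology tolls or restarts the period.
The 25 October 2010 filing falls after the 25 August 2010 deadline; the claim is time-barred.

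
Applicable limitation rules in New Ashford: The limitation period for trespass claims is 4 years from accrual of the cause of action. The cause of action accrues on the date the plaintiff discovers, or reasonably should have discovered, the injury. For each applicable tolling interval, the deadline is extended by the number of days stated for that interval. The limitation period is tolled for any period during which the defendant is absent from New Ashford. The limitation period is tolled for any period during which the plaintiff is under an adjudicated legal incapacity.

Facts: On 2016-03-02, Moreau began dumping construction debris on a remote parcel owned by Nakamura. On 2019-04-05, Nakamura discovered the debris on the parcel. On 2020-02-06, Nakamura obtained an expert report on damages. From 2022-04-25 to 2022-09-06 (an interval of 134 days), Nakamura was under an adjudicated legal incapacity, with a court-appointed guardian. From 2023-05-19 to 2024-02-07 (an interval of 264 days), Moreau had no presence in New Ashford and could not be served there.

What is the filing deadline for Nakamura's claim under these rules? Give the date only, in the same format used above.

The claim did not accrue until Nakamura discovered the injury on 2019-04-05; the 2016-03-02 act date does not start the clock under the stated rule.
4 years from 2019-04-05 is 2023-04-05.
The period was tolled for 134 days by the plaintiff's legal incapacity (2022-04-25 to 2022-09-06), pushing the deadline to 2023-08-17.
The defendant's absence from the jurisdiction from 2023-05-19 to 2024-02-07 tolled the period for 264 days, extending the deadline to 2024-05-07.
Nothing else in the chronology tolls or restarts the period.

2024-05-07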